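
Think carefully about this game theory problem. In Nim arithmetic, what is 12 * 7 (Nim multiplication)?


Nim multiplication is bilinear over XOR: (u XOR v) * w = (u*w) XOR (v*w).
So we split each operand into its bit components and XOR the pairwise Nim products.
12 = 4 + 8 (as XOR of powers of 2).
7 = 1 + 2 + 4 (as XOR of powers of 2).
Using the standard Nim-product table on single bits:
  2*2 = 3,   2*4 = 8,   2*8 = 12,
  4*4 = 6,   4*8 = 11,  8*8 = 13,
and  1*x = x (identity), k*l = l*k (commutative).
Pairwise Nim products:
  4 * 1 = 4
  4 * 2 = 8
  4 * 4 = 6
  8 * 1 = 8
  8 * 2 = 12
  8 * 4 = 11
XOR them: 4 XOR 8 XOR 6 XOR 8 XOR 12 XOR 11 = 5.
Result: 12 * 7 = 5 (in Nim).

5


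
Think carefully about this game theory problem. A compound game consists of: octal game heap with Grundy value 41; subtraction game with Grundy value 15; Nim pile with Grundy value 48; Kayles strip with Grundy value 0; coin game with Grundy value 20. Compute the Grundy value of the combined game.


By the Sprague-Grundy theorem, the Grundy value of a sum of games is the XOR of individual Grundy values.
octal game heap: Grundy value = 41. Running XOR: 0 XOR 41 = 41
subtraction game: Grundy value = 15. Running XOR: 41 XOR 15 = 38
Nim pile: Grundy value = 48. Running XOR: 38 XOR 48 = 22
Kayles strip: Grundy value = 0. Running XOR: 22 XOR 0 = 22
coin game: Grundy value = 20. Running XOR: 22 XOR 20 = 2
The combined Grundy value is 2.

2


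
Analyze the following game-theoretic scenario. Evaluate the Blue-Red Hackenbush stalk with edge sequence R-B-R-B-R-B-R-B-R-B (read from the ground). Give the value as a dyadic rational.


Edges (from ground): R-B-R-B-R-B-R-B-R-B
By Berlekamp's sign-expansion rule, a Blue-Red Hackenbush stalk has the value of the surreal number whose sign sequence is the edge sequence with B -> + and R -> -.
Sign sequence: -+-+-+-+-+
Trace the sign expansion in the surreal number tree, starting from 0:
Edge 1: R (sign -) -> bounds (-inf, 0), value = -1
Edge 2: B (sign +) -> bounds (-1, 0), value = -1/2
Edge 3: R (sign -) -> bounds (-1, -1/2), value = -3/4
Edge 4: B (sign +) -> bounds (-3/4, -1/2), value = -5/8
Edge 5: R (sign -) -> bounds (-3/4, -5/8), value = -11/16
Edge 6: B (sign +) -> bounds (-11/16, -5/8), value = -21/32
Edge 7: R (sign -) -> bounds (-11/16, -21/32), value = -43/64
Edge 8: B (sign +) -> bounds (-43/64, -21/32), value = -85/128
Edge 9: R (sign -) -> bounds (-43/64, -85/128), value = -171/256
Edge 10: B (sign +) -> bounds (-171/256, -85/128), value = -341/512
Game value = -341/512

-341/512


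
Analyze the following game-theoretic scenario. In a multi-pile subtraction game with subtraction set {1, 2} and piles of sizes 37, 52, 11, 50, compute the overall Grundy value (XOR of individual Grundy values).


Subtraction set: {1, 2}
For this subtraction set, G(n) = n mod 3 (period = max + 1 = 3).
Pile 1 (size 37): G(37) = 37 mod 3 = 1
Pile 2 (size 52): G(52) = 52 mod 3 = 1
Pile 3 (size 11): G(11) = 11 mod 3 = 2
Pile 4 (size 50): G(50) = 50 mod 3 = 2
Total Grundy value = XOR of all: 1 XOR 1 XOR 2 XOR 2 = 0

0


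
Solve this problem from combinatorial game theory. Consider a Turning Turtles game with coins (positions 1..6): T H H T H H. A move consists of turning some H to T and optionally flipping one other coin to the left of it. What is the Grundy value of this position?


Coins: T H H T H H
Key fact: a single head at position k behaves exactly like a Nim heap of size k (turning it to T and optionally flipping a coin at j < k corresponds to moving the heap from k to j, or to 0), and heads combine as a disjunctive sum (two heads at the same place would cancel, matching j XOR j = 0). So the Nim-value is the XOR of the 1-indexed positions of the heads.
Face-up positions (1-indexed): [2, 3, 5, 6]
XOR 0 with 2: 0 XOR 2 = 2
XOR 2 with 3: 2 XOR 3 = 1
XOR 1 with 5: 1 XOR 5 = 4
XOR 4 with 6: 4 XOR 6 = 2
Nim-value = 2

2


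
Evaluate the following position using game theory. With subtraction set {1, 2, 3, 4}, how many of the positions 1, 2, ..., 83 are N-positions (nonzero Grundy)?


Subtraction set S = {1, 2, 3, 4}, so G(n) = n mod 5.
G(n) = 0 when n is a multiple of 5.
Multiples of 5 in [1, 83]: 16
N-positions (nonzero Grundy) = 83 - 16 = 67

67


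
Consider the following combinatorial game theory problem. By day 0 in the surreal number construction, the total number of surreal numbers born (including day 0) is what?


Day 0: {|} = 0 is born. Count = 1.
Day n: the number of surreal numbers born by day n is 2^(n+1) - 1.
By day 0: 2^1 - 1 = 1
By day 0: 1 surreal numbers.

1


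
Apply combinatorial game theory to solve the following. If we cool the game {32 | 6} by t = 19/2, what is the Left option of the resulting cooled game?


Original game: {32 | 6} (a switch {a | b} with a > b).
Cooling by t (for t below the temperature (a - b)/2 = 13) taxes each move by t: {a | b} cooled by t is {a - t | b + t}.
Cooling amount: t = 19/2
Cooled Left option: 32 - 19/2 = 45/2
Cooled Right option: 6 + 19/2 = 31/2
Cooled game: {45/2 | 31/2}
Left option = 45/2

45/2


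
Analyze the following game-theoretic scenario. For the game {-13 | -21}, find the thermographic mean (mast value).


Game = {-13 | -21}, a switch {a | b} with numbers a > b.
Its thermograph has left wall a - t and right wall b + t, which meet at t = (a - b)/2, where both equal (a + b)/2. So the mast (mean value) is at (a + b)/2.
Mean = (-13 + (-21))/2 = -34/2 = -17

-17


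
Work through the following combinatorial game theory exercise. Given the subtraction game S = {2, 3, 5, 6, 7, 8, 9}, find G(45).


The subtraction set is S = {2, 3, 5, 6, 7, 8, 9}.
G(k) = mex{ G(k - s) : s in S, s <= k }. We compute iteratively: G(0) = 0.
G(1) = mex({}) = 0
G(2) = mex({0}) = 1
G(3) = mex({0}) = 1
G(4) = mex({0, 1}) = 2
G(5) = mex({0, 1}) = 2
G(6) = mex({0, 1, 2}) = 3
G(7) = mex({0, 1, 2}) = 3
G(8) = mex({0, 1, 2, 3}) = 4
G(9) = mex({0, 1, 2, 3}) = 4
G(10) = mex({0, 1, 2, 3, 4}) = 5
G(11) = mex({1, 2, 3, 4}) = 0
G(12) = mex({1, 2, 3, 4, 5}) = 0
G(13) = mex({0, 2, 3, 4, 5}) = 1
G(14) = mex({0, 2, 3, 4}) = 1
G(15) = mex({0, 1, 3, 4, 5}) = 2
G(16) = mex({0, 1, 3, 4, 5}) = 2
G(17) = mex({0, 1, 2, 4, 5}) = 3
G(18) = mex({0, 1, 2, 4, 5}) = 3
G(19) = mex({0, 1, 2, 3, 5}) = 4
Observe that G(11)..G(19) = 0, 0, 1, 1, 2, 2, 3, 3, 4 repeats G(0)..G(8) = 0, 0, 1, 1, 2, 2, 3, 3, 4.
For k >= max(S) = 9, G(k) is determined by the previous 9 values G(k-9)..G(k-1); a window of 9 consecutive values has recurred shifted by 11, so by induction G(k + 11) = G(k) for all k >= 0: the sequence is periodic from the start with period 11.
One period: G(0..10) = 0, 0, 1, 1, 2, 2, 3, 3, 4, 4, 5.
45 mod 11 = 1, so G(45) = G(1) = 0.

0


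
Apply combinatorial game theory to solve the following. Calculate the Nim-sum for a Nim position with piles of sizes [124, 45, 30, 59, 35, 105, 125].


We need the XOR (exclusive or) of all pile sizes.
After XOR-ing pile 1 (size 124): 0 XOR 124 = 124
After XOR-ing pile 2 (size 45): 124 XOR 45 = 81
After XOR-ing pile 3 (size 30): 81 XOR 30 = 79
After XOR-ing pile 4 (size 59): 79 XOR 59 = 116
After XOR-ing pile 5 (size 35): 116 XOR 35 = 87
After XOR-ing pile 6 (size 105): 87 XOR 105 = 62
After XOR-ing pile 7 (size 125): 62 XOR 125 = 67
The Nim-value of this position is 67.

67


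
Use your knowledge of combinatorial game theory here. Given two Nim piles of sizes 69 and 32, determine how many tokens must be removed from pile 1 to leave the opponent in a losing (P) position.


Piles: 69 and 32
Current XOR: 69 XOR 32 = 101 (non-zero, so this is an N-position).
To make the XOR zero, we need to find a move that balances the piles.
For pile 1 (size 69): target = 69 XOR 101 = 32
We reduce pile 1 from 69 to 32.
Tokens removed: 69 - 32 = 37
Verification: 32 XOR 32 = 0

37


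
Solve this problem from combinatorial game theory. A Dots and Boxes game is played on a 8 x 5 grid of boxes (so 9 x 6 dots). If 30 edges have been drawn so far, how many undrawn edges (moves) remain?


Grid: 8 x 5 boxes, i.e. 9 rows and 6 columns of dots.
Horizontal edges: (rows + 1) * cols = 9 * 5 = 45
Vertical edges: rows * (cols + 1) = 8 * 6 = 48
Total edges: 45 + 48 = 93
Edges drawn: 30
Remaining: 93 - 30 = 63

63


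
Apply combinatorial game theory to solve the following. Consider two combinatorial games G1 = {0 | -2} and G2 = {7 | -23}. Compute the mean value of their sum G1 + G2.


G1 = {0 | -2}, G2 = {7 | -23}
Each is a switch {a | b} with numbers a > b; its mean value is (a + b)/2, and mean value is additive over game sums: m(G1 + G2) = m(G1) + m(G2).
Mean of G1 = (0 + (-2))/2 = -2/2 = -1
Mean of G2 = (7 + (-23))/2 = -16/2 = -8
Mean of G1 + G2 = -1 + -8 = -9

-9


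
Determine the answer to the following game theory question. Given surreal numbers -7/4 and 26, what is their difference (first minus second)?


x = -7/4, y = 26
Converting to common denominator: 4
x = -7/4, y = 104/4
x - y = -7/4 - 26 = -111/4

-111/4


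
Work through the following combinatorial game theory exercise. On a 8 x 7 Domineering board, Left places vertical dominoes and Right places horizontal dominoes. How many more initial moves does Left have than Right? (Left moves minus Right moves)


Board is 8 x 7 (rows x cols).
Left (vertical) placements: (rows-1) * cols = 7 * 7 = 49
Right (horizontal) placements: rows * (cols-1) = 8 * 6 = 48
Advantage = Left - Right = 49 - 48 = 1

1


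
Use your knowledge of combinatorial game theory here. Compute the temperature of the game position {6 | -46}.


The game is {6 | -46}, a switch {a | b} with numbers a > b.
Cooling {a | b} by t gives {a - t | b + t}, which stops being hot when a - t = b + t, i.e. at t = (a - b)/2. So the temperature of a switch is (a - b)/2.
Temperature = (Left option - Right option) / 2
= (6 - (-46)) / 2
= 52 / 2
= 26

26


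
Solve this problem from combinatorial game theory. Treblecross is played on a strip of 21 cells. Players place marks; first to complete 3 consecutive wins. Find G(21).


Treblecross: place X on empty cells; 3-in-a-row wins.
Playing within two cells of an existing X lets the opponent win at once, so sensible play treats the cells i-2..i+2 around each X as dead. The player left with no safe cell loses, so this is a normal-play take-away game on strips of safe cells.
Placing X at cell i (0-indexed) of a strip of k safe cells leaves independent strips of sizes max(0, i-2) and max(0, k-i-3). Hence G(k) = mex{ G(max(0,i-2)) XOR G(max(0,k-i-3)) : 0 <= i < k }, with G(0) = 0.
G(1): splits (0,0):0^0=0 -> mex({0}) = 1
G(2): splits (0,0):0^0=0 -> mex({0}) = 1
G(3): splits (0,0):0^0=0 -> mex({0}) = 1
G(4): splits (0,1):0^1=1 (0,0):0^0=0 -> mex({0, 1}) = 2
G(5): splits (0,2):0^1=1 (0,1):0^1=1 (0,0):0^0=0 -> mex({0, 1}) = 2
G(6) = mex({1}) = 0
G(7) = mex({0, 1, 2}) = 3
G(8) = mex({0, 1, 2}) = 3
G(9) = mex({0, 2}) = 1
G(10) = mex({0, 2, 3}) = 1
G(11) = mex({0, 3}) = 1
G(12) = mex({1, 3}) = 0
G(13) = mex({0, 1, 2, 3}) = 4
G(14) = mex({0, 1, 2}) = 3
G(15) = mex({0, 1, 2}) = 3
G(16) = mex({0, 1, 2, 4}) = 3
G(17) = mex({0, 1, 3, 4}) = 2
G(18) = mex({0, 1, 3, 4}) = 2
G(19) = mex({0, 1, 3, 5}) = 2
G(20) = mex({0, 1, 2, 3, 5}) = 4
G(21) = mex({0, 1, 2, 3, 5}) = 4
Therefore G(21) = 4.

4


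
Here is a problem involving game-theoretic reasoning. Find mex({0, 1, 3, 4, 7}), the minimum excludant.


Set = {0, 1, 3, 4, 7}
0 is in the set.
1 is in the set.
2 is NOT in the set. This is the mex.
mex = 2

2


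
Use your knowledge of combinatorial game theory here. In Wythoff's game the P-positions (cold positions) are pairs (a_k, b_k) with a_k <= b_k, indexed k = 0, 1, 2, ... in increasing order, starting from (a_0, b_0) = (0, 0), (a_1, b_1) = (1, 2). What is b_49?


By Wythoff's theorem, a_k = floor(k * phi) and b_k = floor(k * phi^2) = a_k + k, where phi = (1 + sqrt(5))/2 is the golden ratio.
phi = (1 + sqrt(5))/2 = 1.618034
phi^2 = phi + 1 = 2.618034
k = 49
k * phi^2 = 49 * 2.618034 = 128.283665
b_49 = floor(k * phi^2) = 128 (check: a_49 + k = 79 + 49 = 128)

128


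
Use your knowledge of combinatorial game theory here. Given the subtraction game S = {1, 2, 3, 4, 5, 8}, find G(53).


The subtraction set is S = {1, 2, 3, 4, 5, 8}.
G(k) = mex{ G(k - s) : s in S, s <= k }. We compute iteratively: G(0) = 0.
G(1) = mex({0}) = 1
G(2) = mex({0, 1}) = 2
G(3) = mex({0, 1, 2}) = 3
G(4) = mex({0, 1, 2, 3}) = 4
G(5) = mex({0, 1, 2, 3, 4}) = 5
G(6) = mex({1, 2, 3, 4, 5}) = 0
G(7) = mex({0, 2, 3, 4, 5}) = 1
G(8) = mex({0, 1, 3, 4, 5}) = 2
G(9) = mex({0, 1, 2, 4, 5}) = 3
G(10) = mex({0, 1, 2, 3, 5}) = 4
G(11) = mex({0, 1, 2, 3, 4}) = 5
G(12) = mex({1, 2, 3, 4, 5}) = 0
G(13) = mex({0, 2, 3, 4, 5}) = 1
Observe that G(6)..G(13) = 0, 1, 2, 3, 4, 5, 0, 1 repeats G(0)..G(7) = 0, 1, 2, 3, 4, 5, 0, 1.
For k >= max(S) = 8, G(k) is determined by the previous 8 values G(k-8)..G(k-1); a window of 8 consecutive values has recurred shifted by 6, so by induction G(k + 6) = G(k) for all k >= 0: the sequence is periodic from the start with period 6.
One period: G(0..5) = 0, 1, 2, 3, 4, 5.
53 mod 6 = 5, so G(53) = G(5) = 5.

5


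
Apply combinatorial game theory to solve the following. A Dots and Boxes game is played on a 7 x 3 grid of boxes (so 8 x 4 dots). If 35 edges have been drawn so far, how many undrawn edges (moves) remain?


Grid: 7 x 3 boxes, i.e. 8 rows and 4 columns of dots.
Horizontal edges: (rows + 1) * cols = 8 * 3 = 24
Vertical edges: rows * (cols + 1) = 7 * 4 = 28
Total edges: 24 + 28 = 52
Edges drawn: 35
Remaining: 52 - 35 = 17

17


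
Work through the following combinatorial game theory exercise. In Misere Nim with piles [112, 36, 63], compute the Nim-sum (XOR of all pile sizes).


We need the XOR (exclusive or) of all pile sizes.
After XOR-ing pile 1 (size 112): 0 XOR 112 = 112
After XOR-ing pile 2 (size 36): 112 XOR 36 = 84
After XOR-ing pile 3 (size 63): 84 XOR 63 = 107
The Nim-value of this position is 107.

107


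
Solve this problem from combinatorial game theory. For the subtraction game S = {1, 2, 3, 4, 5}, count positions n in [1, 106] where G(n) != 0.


Subtraction set S = {1, 2, 3, 4, 5}, so G(n) = n mod 6.
G(n) = 0 when n is a multiple of 6.
Multiples of 6 in [1, 106]: 17
N-positions (nonzero Grundy) = 106 - 17 = 89

89


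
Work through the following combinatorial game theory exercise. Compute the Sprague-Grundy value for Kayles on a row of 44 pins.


Kayles: a move removes 1 or 2 adjacent pins from a contiguous row.
Removing pins from a row of k leaves two independent rows (a, b) with a + b = k - 1 (one pin) or a + b = k - 2 (two pins); an end removal gives a = 0.
By Sprague-Grundy, G(k) = mex{ G(a) XOR G(b) } over all these splits. G(0) = 0.
G(1): splits (0,0):0^0=0 -> mex({0}) = 1
G(2): splits (0,1):0^1=1 (0,0):0^0=0 -> mex({0, 1}) = 2
G(3): splits (0,2):0^2=2 (1,1):1^1=0 (0,1):0^1=1 -> mex({0, 1, 2}) = 3
G(4): splits (0,3):0^3=3 (1,2):1^2=3 (0,2):0^2=2 (1,1):1^1=0 -> mex({0, 2, 3}) = 1
G(5): splits (0,4):0^1=1 (1,3):1^3=2 (2,2):2^2=0 (0,3):0^3=3 (1,2):1^2=3 -> mex({0, 1, 2, 3}) = 4
G(6) = mex({0, 1, 2, 4}) = 3
G(7) = mex({0, 1, 3, 4, 5}) = 2
G(8) = mex({0, 2, 3, 5, 6}) = 1
G(9) = mex({0, 1, 2, 3, 6, 7}) = 4
G(10) = mex({0, 1, 3, 4, 5, 7}) = 2
G(11) = mex({0, 1, 2, 3, 4, 5}) = 6
G(12) = mex({0, 1, 2, 3, 5, 6, 7}) = 4
G(13) = mex({0, 2, 3, 4, 6, 7}) = 1
G(14) = mex({0, 1, 4, 5, 6, 7}) = 2
G(15) = mex({0, 1, 2, 3, 4, 5, 6}) = 7
G(16) = mex({0, 2, 3, 5, 6, 7}) = 1
G(17) = mex({0, 1, 2, 3, 5, 6, 7}) = 4
G(18) = mex({0, 1, 2, 4, 5, 6}) = 3
G(19) = mex({0, 1, 3, 4, 5, 7}) = 2
G(20) = mex({0, 2, 3, 4, 5, 6, 7}) = 1
G(21) = mex({0, 1, 2, 3, 5, 6, 7}) = 4
G(22) = mex({0, 1, 2, 3, 4, 5, 7}) = 6
G(23) = mex({0, 1, 2, 3, 4, 5, 6}) = 7
G(24) = mex({0, 1, 2, 3, 5, 6, 7}) = 4
G(25) = mex({0, 2, 3, 4, 6, 7}) = 1
G(26) = mex({0, 1, 3, 4, 5, 6, 7}) = 2
G(27) = mex({0, 1, 2, 3, 4, 5, 6, 7}) = 8
G(28) = mex({0, 1, 2, 3, 4, 6, 7, 8}) = 5
G(29) = mex({0, 1, 2, 3, 5, 6, 7, 8, 9}) = 4
G(30) = mex({0, 1, 2, 3, 4, 5, 6, 9, 10}) = 7
G(31) = mex({0, 1, 3, 4, 5, 7, 10, 11}) = 2
G(32) = mex({0, 2, 3, 4, 5, 6, 7, 9, 11}) = 1
G(33) = mex({0, 1, 2, 3, 4, 5, 6, 7, 9, 12}) = 8
G(34) = mex({0, 1, 2, 3, 4, 5, 7, 8, 11, 12}) = 6
G(35) = mex({0, 1, 2, 3, 4, 5, 6, 8, 9, 10, 11}) = 7
G(36) = mex({0, 1, 2, 3, 5, 6, 7, 9, 10}) = 4
G(37) = mex({0, 2, 3, 4, 6, 7, 9, 10, 11, 12}) = 1
G(38) = mex({0, 1, 3, 4, 5, 6, 7, 9, 10, 11, 12}) = 2
G(39) = mex({0, 1, 2, 4, 5, 6, 7, 9, 10, 12, 14}) = 3
G(40) = mex({0, 2, 3, 4, 6, 7, 11, 12, 14}) = 1
G(41) = mex({0, 1, 2, 3, 5, 6, 7, 9, 10, 11, 12}) = 4
G(42) = mex({0, 1, 2, 3, 4, 5, 6, 9, 10}) = 7
G(43) = mex({0, 1, 3, 4, 5, 7, 9, 10, 12, 15}) = 2
G(44) = mex({0, 2, 3, 4, 5, 6, 7, 9, 10, 12, 15}) = 1
Therefore G(44) = 1.

1


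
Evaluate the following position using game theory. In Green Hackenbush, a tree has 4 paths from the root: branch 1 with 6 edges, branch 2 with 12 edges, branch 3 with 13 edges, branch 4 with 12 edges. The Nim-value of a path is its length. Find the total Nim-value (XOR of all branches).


The tree has 4 branches from the ground vertex.
In Green Hackenbush, the Nim-value of a simple path of length k is k.
Branch 1: length 6, Nim-value = 6
Branch 2: length 12, Nim-value = 12
Branch 3: length 13, Nim-value = 13
Branch 4: length 12, Nim-value = 12
Total Nim-value = XOR of all branch values:
0 XOR 6 = 6
6 XOR 12 = 10
10 XOR 13 = 7
7 XOR 12 = 11
Nim-value of the tree = 11

11


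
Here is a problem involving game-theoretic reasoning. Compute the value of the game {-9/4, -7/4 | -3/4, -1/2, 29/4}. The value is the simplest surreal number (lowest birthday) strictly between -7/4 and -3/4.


Left options: {-9/4, -7/4}, max = -7/4
Right options: {-3/4, -1/2, 29/4}, min = -3/4
All options are numbers and max(Left) < min(Right), so by the simplicity theorem the value is the simplest (earliest-born) number strictly between -7/4 and -3/4.
The only integer strictly between -7/4 and -3/4 is -1.
No non-integer in the interval can be simpler: if x is a non-integer in the interval, then floor(x) or ceil(x) also lies in the interval (the interval contains an integer), and both are proper prefixes of x's sign expansion, i.e. born earlier. So the game value is -1.
Game value = -1

-1


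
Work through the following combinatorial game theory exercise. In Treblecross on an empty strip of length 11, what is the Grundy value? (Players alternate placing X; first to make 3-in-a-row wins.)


Treblecross: place X on empty cells; 3-in-a-row wins.
Playing within two cells of an existing X lets the opponent win at once, so sensible play treats the cells i-2..i+2 around each X as dead. The player left with no safe cell loses, so this is a normal-play take-away game on strips of safe cells.
Placing X at cell i (0-indexed) of a strip of k safe cells leaves independent strips of sizes max(0, i-2) and max(0, k-i-3). Hence G(k) = mex{ G(max(0,i-2)) XOR G(max(0,k-i-3)) : 0 <= i < k }, with G(0) = 0.
G(1): splits (0,0):0^0=0 -> mex({0}) = 1
G(2): splits (0,0):0^0=0 -> mex({0}) = 1
G(3): splits (0,0):0^0=0 -> mex({0}) = 1
G(4): splits (0,1):0^1=1 (0,0):0^0=0 -> mex({0, 1}) = 2
G(5): splits (0,2):0^1=1 (0,1):0^1=1 (0,0):0^0=0 -> mex({0, 1}) = 2
G(6) = mex({1}) = 0
G(7) = mex({0, 1, 2}) = 3
G(8) = mex({0, 1, 2}) = 3
G(9) = mex({0, 2}) = 1
G(10) = mex({0, 2, 3}) = 1
G(11) = mex({0, 3}) = 1
Therefore G(11) = 1.

1


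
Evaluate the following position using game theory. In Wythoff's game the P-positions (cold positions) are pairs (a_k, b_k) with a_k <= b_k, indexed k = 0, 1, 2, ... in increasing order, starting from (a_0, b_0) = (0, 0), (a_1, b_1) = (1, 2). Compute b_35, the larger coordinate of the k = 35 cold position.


By Wythoff's theorem, a_k = floor(k * phi) and b_k = floor(k * phi^2) = a_k + k, where phi = (1 + sqrt(5))/2 is the golden ratio.
phi = (1 + sqrt(5))/2 = 1.618034
phi^2 = phi + 1 = 2.618034
k = 35
k * phi^2 = 35 * 2.618034 = 91.631190
b_35 = floor(k * phi^2) = 91 (check: a_35 + k = 56 + 35 = 91)

91


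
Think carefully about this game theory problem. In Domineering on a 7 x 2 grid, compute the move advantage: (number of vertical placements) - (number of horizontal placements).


Board is 7 x 2 (rows x cols).
Left (vertical) placements: (rows-1) * cols = 6 * 2 = 12
Right (horizontal) placements: rows * (cols-1) = 7 * 1 = 7
Advantage = Left - Right = 12 - 7 = 5

5


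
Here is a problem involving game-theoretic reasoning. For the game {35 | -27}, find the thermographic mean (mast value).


Game = {35 | -27}, a switch {a | b} with numbers a > b.
Its thermograph has left wall a - t and right wall b + t, which meet at t = (a - b)/2, where both equal (a + b)/2. So the mast (mean value) is at (a + b)/2.
Mean = (35 + (-27))/2 = 8/2 = 4

4


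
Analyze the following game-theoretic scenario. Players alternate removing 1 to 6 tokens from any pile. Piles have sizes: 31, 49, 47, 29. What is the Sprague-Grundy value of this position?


Subtraction set: {1, 2, 3, 4, 5, 6}
For this subtraction set, G(n) = n mod 7 (period = max + 1 = 7).
Pile 1 (size 31): G(31) = 31 mod 7 = 3
Pile 2 (size 49): G(49) = 49 mod 7 = 0
Pile 3 (size 47): G(47) = 47 mod 7 = 5
Pile 4 (size 29): G(29) = 29 mod 7 = 1
Total Grundy value = XOR of all: 3 XOR 0 XOR 5 XOR 1 = 7

7


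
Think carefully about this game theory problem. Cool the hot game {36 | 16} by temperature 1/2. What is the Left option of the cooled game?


Original game: {36 | 16} (a switch {a | b} with a > b).
Cooling by t (for t below the temperature (a - b)/2 = 10) taxes each move by t: {a | b} cooled by t is {a - t | b + t}.
Cooling amount: t = 1/2
Cooled Left option: 36 - 1/2 = 71/2
Cooled Right option: 16 + 1/2 = 33/2
Cooled game: {71/2 | 33/2}
Left option = 71/2

71/2


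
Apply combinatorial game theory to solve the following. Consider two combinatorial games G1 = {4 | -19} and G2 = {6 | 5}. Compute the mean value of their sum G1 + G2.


G1 = {4 | -19}, G2 = {6 | 5}
Each is a switch {a | b} with numbers a > b; its mean value is (a + b)/2, and mean value is additive over game sums: m(G1 + G2) = m(G1) + m(G2).
Mean of G1 = (4 + (-19))/2 = -15/2 = -15/2
Mean of G2 = (6 + (5))/2 = 11/2 = 11/2
Mean of G1 + G2 = -15/2 + 11/2 = -2

-2


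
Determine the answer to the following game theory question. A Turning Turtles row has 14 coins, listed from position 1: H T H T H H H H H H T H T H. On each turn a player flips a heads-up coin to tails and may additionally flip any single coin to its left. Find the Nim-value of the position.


Coins: H T H T H H H H H H T H T H
Key fact: a single head at position k behaves exactly like a Nim heap of size k (turning it to T and optionally flipping a coin at j < k corresponds to moving the heap from k to j, or to 0), and heads combine as a disjunctive sum (two heads at the same place would cancel, matching j XOR j = 0). So the Nim-value is the XOR of the 1-indexed positions of the heads.
Face-up positions (1-indexed): [1, 3, 5, 6, 7, 8, 9, 10, 12, 14]
XOR 0 with 1: 0 XOR 1 = 1
XOR 1 with 3: 1 XOR 3 = 2
XOR 2 with 5: 2 XOR 5 = 7
XOR 7 with 6: 7 XOR 6 = 1
XOR 1 with 7: 1 XOR 7 = 6
XOR 6 with 8: 6 XOR 8 = 14
XOR 14 with 9: 14 XOR 9 = 7
XOR 7 with 10: 7 XOR 10 = 13
XOR 13 with 12: 13 XOR 12 = 1
XOR 1 with 14: 1 XOR 14 = 15
Nim-value = 15

15


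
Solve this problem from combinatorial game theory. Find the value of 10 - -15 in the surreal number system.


x = 10, y = -15
x - y = 10 - -15 = 25

25


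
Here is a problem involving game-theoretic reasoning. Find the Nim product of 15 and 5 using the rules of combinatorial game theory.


Nim multiplication is bilinear over XOR: (u XOR v) * w = (u*w) XOR (v*w).
So we split each operand into its bit components and XOR the pairwise Nim products.
15 = 1 + 2 + 4 + 8 (as XOR of powers of 2).
5 = 1 + 4 (as XOR of powers of 2).
Using the standard Nim-product table on single bits:
  2*2 = 3,   2*4 = 8,   2*8 = 12,
  4*4 = 6,   4*8 = 11,  8*8 = 13,
and  1*x = x (identity), k*l = l*k (commutative).
Pairwise Nim products:
  1 * 1 = 1
  1 * 4 = 4
  2 * 1 = 2
  2 * 4 = 8
  4 * 1 = 4
  4 * 4 = 6
  8 * 1 = 8
  8 * 4 = 11
XOR them: 1 XOR 4 XOR 2 XOR 8 XOR 4 XOR 6 XOR 8 XOR 11 = 14.
Result: 15 * 5 = 14 (in Nim).

14


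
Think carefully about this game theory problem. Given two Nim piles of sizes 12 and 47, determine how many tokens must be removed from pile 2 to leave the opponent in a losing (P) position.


Piles: 12 and 47
Current XOR: 12 XOR 47 = 35 (non-zero, so this is an N-position).
To make the XOR zero, we need to find a move that balances the piles.
For pile 2 (size 47): target = 47 XOR 35 = 12
We reduce pile 2 from 47 to 12.
Tokens removed: 47 - 12 = 35
Verification: 12 XOR 12 = 0

35


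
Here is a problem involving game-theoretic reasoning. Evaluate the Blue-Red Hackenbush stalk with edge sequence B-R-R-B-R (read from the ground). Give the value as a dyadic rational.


Edges (from ground): B-R-R-B-R
By Berlekamp's sign-expansion rule, a Blue-Red Hackenbush stalk has the value of the surreal number whose sign sequence is the edge sequence with B -> + and R -> -.
Sign sequence: +--+-
Trace the sign expansion in the surreal number tree, starting from 0:
Edge 1: B (sign +) -> bounds (0, +inf), value = 1
Edge 2: R (sign -) -> bounds (0, 1), value = 1/2
Edge 3: R (sign -) -> bounds (0, 1/2), value = 1/4
Edge 4: B (sign +) -> bounds (1/4, 1/2), value = 3/8
Edge 5: R (sign -) -> bounds (1/4, 3/8), value = 5/16
Game value = 5/16

5/16


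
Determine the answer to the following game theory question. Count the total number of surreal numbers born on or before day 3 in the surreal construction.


Day 0: {|} = 0 is born. Count = 1.
Day n: the number of surreal numbers born by day n is 2^(n+1) - 1.
By day 0: 2^1 - 1 = 1
By day 1: 2^2 - 1 = 3
By day 2: 2^3 - 1 = 7
By day 3: 2^4 - 1 = 15
By day 3: 15 surreal numbers.

15


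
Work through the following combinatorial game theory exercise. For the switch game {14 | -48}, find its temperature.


The game is {14 | -48}, a switch {a | b} with numbers a > b.
Cooling {a | b} by t gives {a - t | b + t}, which stops being hot when a - t = b + t, i.e. at t = (a - b)/2. So the temperature of a switch is (a - b)/2.
Temperature = (Left option - Right option) / 2
= (14 - (-48)) / 2
= 62 / 2
= 31

31


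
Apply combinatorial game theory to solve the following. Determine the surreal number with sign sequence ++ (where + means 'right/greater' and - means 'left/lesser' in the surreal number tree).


Sign expansion: ++
Rule: track bounds (lo, hi), initially (-inf, +inf). On '+', the current value becomes lo and we move to the simplest number in (value, hi): value + 1 if hi = +inf, otherwise the midpoint (value + hi)/2. On '-', the current value becomes hi and we move to value - 1 if lo = -inf, otherwise the midpoint (lo + value)/2.
Start at 0.
Step 1: sign = +, move right. Bounds: (0, +inf). Value = 1
Step 2: sign = +, move right. Bounds: (1, +inf). Value = 2
The surreal number with sign expansion ++ is 2.

2


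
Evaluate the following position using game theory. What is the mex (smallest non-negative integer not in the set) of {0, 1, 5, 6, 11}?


Set = {0, 1, 5, 6, 11}
0 is in the set.
1 is in the set.
2 is NOT in the set. This is the mex.
mex = 2

2


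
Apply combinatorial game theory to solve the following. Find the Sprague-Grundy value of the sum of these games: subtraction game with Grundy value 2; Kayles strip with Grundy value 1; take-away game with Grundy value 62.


By the Sprague-Grundy theorem, the Grundy value of a sum of games is the XOR of individual Grundy values.
subtraction game: Grundy value = 2. Running XOR: 0 XOR 2 = 2
Kayles strip: Grundy value = 1. Running XOR: 2 XOR 1 = 3
take-away game: Grundy value = 62. Running XOR: 3 XOR 62 = 61
The combined Grundy value is 61.

61


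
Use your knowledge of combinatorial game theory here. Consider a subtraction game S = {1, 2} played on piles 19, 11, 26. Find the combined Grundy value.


Subtraction set: {1, 2}
For this subtraction set, G(n) = n mod 3 (period = max + 1 = 3).
Pile 1 (size 19): G(19) = 19 mod 3 = 1
Pile 2 (size 11): G(11) = 11 mod 3 = 2
Pile 3 (size 26): G(26) = 26 mod 3 = 2
Total Grundy value = XOR of all: 1 XOR 2 XOR 2 = 1

1


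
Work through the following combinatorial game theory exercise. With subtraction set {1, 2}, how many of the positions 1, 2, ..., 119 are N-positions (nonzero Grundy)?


Subtraction set S = {1, 2}, so G(n) = n mod 3.
G(n) = 0 when n is a multiple of 3.
Multiples of 3 in [1, 119]: 39
N-positions (nonzero Grundy) = 119 - 39 = 80

80


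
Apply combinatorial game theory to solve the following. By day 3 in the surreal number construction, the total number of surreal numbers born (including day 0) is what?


Day 0: {|} = 0 is born. Count = 1.
Day n: the number of surreal numbers born by day n is 2^(n+1) - 1.
By day 0: 2^1 - 1 = 1
By day 1: 2^2 - 1 = 3
By day 2: 2^3 - 1 = 7
By day 3: 2^4 - 1 = 15
By day 3: 15 surreal numbers.

15


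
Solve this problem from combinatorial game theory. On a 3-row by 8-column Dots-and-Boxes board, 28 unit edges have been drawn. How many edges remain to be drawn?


Grid: 3 x 8 boxes, i.e. 4 rows and 9 columns of dots.
Horizontal edges: (rows + 1) * cols = 4 * 8 = 32
Vertical edges: rows * (cols + 1) = 3 * 9 = 27
Total edges: 32 + 27 = 59
Edges drawn: 28
Remaining: 59 - 28 = 31

31


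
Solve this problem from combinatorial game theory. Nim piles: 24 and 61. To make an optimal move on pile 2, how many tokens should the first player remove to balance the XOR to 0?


Piles: 24 and 61
Current XOR: 24 XOR 61 = 37 (non-zero, so this is an N-position).
To make the XOR zero, we need to find a move that balances the piles.
For pile 2 (size 61): target = 61 XOR 37 = 24
We reduce pile 2 from 61 to 24.
Tokens removed: 61 - 24 = 37
Verification: 24 XOR 24 = 0

37


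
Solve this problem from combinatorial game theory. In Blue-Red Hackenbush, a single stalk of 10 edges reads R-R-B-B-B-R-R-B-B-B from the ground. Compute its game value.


Edges (from ground): R-R-B-B-B-R-R-B-B-B
By Berlekamp's sign-expansion rule, a Blue-Red Hackenbush stalk has the value of the surreal number whose sign sequence is the edge sequence with B -> + and R -> -.
Sign sequence: --+++--+++
Trace the sign expansion in the surreal number tree, starting from 0:
Edge 1: R (sign -) -> bounds (-inf, 0), value = -1
Edge 2: R (sign -) -> bounds (-inf, -1), value = -2
Edge 3: B (sign +) -> bounds (-2, -1), value = -3/2
Edge 4: B (sign +) -> bounds (-3/2, -1), value = -5/4
Edge 5: B (sign +) -> bounds (-5/4, -1), value = -9/8
Edge 6: R (sign -) -> bounds (-5/4, -9/8), value = -19/16
Edge 7: R (sign -) -> bounds (-5/4, -19/16), value = -39/32
Edge 8: B (sign +) -> bounds (-39/32, -19/16), value = -77/64
Edge 9: B (sign +) -> bounds (-77/64, -19/16), value = -153/128
Edge 10: B (sign +) -> bounds (-153/128, -19/16), value = -305/256
Game value = -305/256

-305/256


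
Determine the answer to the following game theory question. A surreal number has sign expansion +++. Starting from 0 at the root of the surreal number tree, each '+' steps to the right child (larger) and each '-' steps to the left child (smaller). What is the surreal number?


Sign expansion: +++
Rule: track bounds (lo, hi), initially (-inf, +inf). On '+', the current value becomes lo and we move to the simplest number in (value, hi): value + 1 if hi = +inf, otherwise the midpoint (value + hi)/2. On '-', the current value becomes hi and we move to value - 1 if lo = -inf, otherwise the midpoint (lo + value)/2.
Start at 0.
Step 1: sign = +, move right. Bounds: (0, +inf). Value = 1
Step 2: sign = +, move right. Bounds: (1, +inf). Value = 2
Step 3: sign = +, move right. Bounds: (2, +inf). Value = 3
The surreal number with sign expansion +++ is 3.

3


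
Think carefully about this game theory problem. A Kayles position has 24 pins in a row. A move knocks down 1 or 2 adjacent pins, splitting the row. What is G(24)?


Kayles: a move removes 1 or 2 adjacent pins from a contiguous row.
Removing pins from a row of k leaves two independent rows (a, b) with a + b = k - 1 (one pin) or a + b = k - 2 (two pins); an end removal gives a = 0.
By Sprague-Grundy, G(k) = mex{ G(a) XOR G(b) } over all these splits. G(0) = 0.
G(1): splits (0,0):0^0=0 -> mex({0}) = 1
G(2): splits (0,1):0^1=1 (0,0):0^0=0 -> mex({0, 1}) = 2
G(3): splits (0,2):0^2=2 (1,1):1^1=0 (0,1):0^1=1 -> mex({0, 1, 2}) = 3
G(4): splits (0,3):0^3=3 (1,2):1^2=3 (0,2):0^2=2 (1,1):1^1=0 -> mex({0, 2, 3}) = 1
G(5): splits (0,4):0^1=1 (1,3):1^3=2 (2,2):2^2=0 (0,3):0^3=3 (1,2):1^2=3 -> mex({0, 1, 2, 3}) = 4
G(6) = mex({0, 1, 2, 4}) = 3
G(7) = mex({0, 1, 3, 4, 5}) = 2
G(8) = mex({0, 2, 3, 5, 6}) = 1
G(9) = mex({0, 1, 2, 3, 6, 7}) = 4
G(10) = mex({0, 1, 3, 4, 5, 7}) = 2
G(11) = mex({0, 1, 2, 3, 4, 5}) = 6
G(12) = mex({0, 1, 2, 3, 5, 6, 7}) = 4
G(13) = mex({0, 2, 3, 4, 6, 7}) = 1
G(14) = mex({0, 1, 4, 5, 6, 7}) = 2
G(15) = mex({0, 1, 2, 3, 4, 5, 6}) = 7
G(16) = mex({0, 2, 3, 5, 6, 7}) = 1
G(17) = mex({0, 1, 2, 3, 5, 6, 7}) = 4
G(18) = mex({0, 1, 2, 4, 5, 6}) = 3
G(19) = mex({0, 1, 3, 4, 5, 7}) = 2
G(20) = mex({0, 2, 3, 4, 5, 6, 7}) = 1
G(21) = mex({0, 1, 2, 3, 5, 6, 7}) = 4
G(22) = mex({0, 1, 2, 3, 4, 5, 7}) = 6
G(23) = mex({0, 1, 2, 3, 4, 5, 6}) = 7
G(24) = mex({0, 1, 2, 3, 5, 6, 7}) = 4
Therefore G(24) = 4.

4


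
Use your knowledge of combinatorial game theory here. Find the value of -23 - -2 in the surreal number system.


x = -23, y = -2
x - y = -23 - -2 = -21

-21


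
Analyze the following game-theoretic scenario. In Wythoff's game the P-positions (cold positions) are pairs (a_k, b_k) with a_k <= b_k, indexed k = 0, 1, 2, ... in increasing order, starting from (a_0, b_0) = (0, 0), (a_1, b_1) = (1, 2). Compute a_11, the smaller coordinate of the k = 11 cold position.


By Wythoff's theorem, a_k = floor(k * phi) and b_k = floor(k * phi^2) = a_k + k, where phi = (1 + sqrt(5))/2 is the golden ratio.
phi = (1 + sqrt(5))/2 = 1.618034
k = 11
k * phi = 11 * 1.618034 = 17.798374
a_11 = floor(k * phi) = 17

17


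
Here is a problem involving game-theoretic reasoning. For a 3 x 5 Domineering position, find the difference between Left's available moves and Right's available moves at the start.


Board is 3 x 5 (rows x cols).
Left (vertical) placements: (rows-1) * cols = 2 * 5 = 10
Right (horizontal) placements: rows * (cols-1) = 3 * 4 = 12
Advantage = Left - Right = 10 - 12 = -2

-2


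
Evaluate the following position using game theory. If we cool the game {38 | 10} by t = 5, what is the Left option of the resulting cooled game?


Original game: {38 | 10} (a switch {a | b} with a > b).
Cooling by t (for t below the temperature (a - b)/2 = 14) taxes each move by t: {a | b} cooled by t is {a - t | b + t}.
Cooling amount: t = 5
Cooled Left option: 38 - 5 = 33
Cooled Right option: 10 + 5 = 15
Cooled game: {33 | 15}
Left option = 33

33


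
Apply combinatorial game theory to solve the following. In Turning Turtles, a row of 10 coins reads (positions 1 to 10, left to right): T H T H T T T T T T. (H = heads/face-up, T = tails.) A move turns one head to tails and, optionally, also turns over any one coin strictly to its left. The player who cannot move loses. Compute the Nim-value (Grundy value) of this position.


Coins: T H T H T T T T T T
Key fact: a single head at position k behaves exactly like a Nim heap of size k (turning it to T and optionally flipping a coin at j < k corresponds to moving the heap from k to j, or to 0), and heads combine as a disjunctive sum (two heads at the same place would cancel, matching j XOR j = 0). So the Nim-value is the XOR of the 1-indexed positions of the heads.
Face-up positions (1-indexed): [2, 4]
XOR 0 with 2: 0 XOR 2 = 2
XOR 2 with 4: 2 XOR 4 = 6
Nim-value = 6

6


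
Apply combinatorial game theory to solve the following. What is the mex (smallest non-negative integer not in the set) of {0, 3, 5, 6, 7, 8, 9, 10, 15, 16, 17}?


Set = {0, 3, 5, 6, 7, 8, 9, 10, 15, 16, 17}
0 is in the set.
1 is NOT in the set. This is the mex.
mex = 1

1


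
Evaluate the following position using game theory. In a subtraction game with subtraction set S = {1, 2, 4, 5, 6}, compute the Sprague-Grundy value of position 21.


The subtraction set is S = {1, 2, 4, 5, 6}.
G(k) = mex{ G(k - s) : s in S, s <= k }. We compute iteratively: G(0) = 0.
G(1) = mex({0}) = 1
G(2) = mex({0, 1}) = 2
G(3) = mex({1, 2}) = 0
G(4) = mex({0, 2}) = 1
G(5) = mex({0, 1}) = 2
G(6) = mex({0, 1, 2}) = 3
G(7) = mex({0, 1, 2, 3}) = 4
G(8) = mex({0, 1, 2, 3, 4}) = 5
G(9) = mex({0, 1, 2, 4, 5}) = 3
G(10) = mex({1, 2, 3, 5}) = 0
G(11) = mex({0, 2, 3, 4}) = 1
G(12) = mex({0, 1, 3, 4, 5}) = 2
G(13) = mex({1, 2, 3, 4, 5}) = 0
G(14) = mex({0, 2, 3, 5}) = 1
G(15) = mex({0, 1, 3}) = 2
Observe that G(10)..G(15) = 0, 1, 2, 0, 1, 2 repeats G(0)..G(5) = 0, 1, 2, 0, 1, 2.
For k >= max(S) = 6, G(k) is determined by the previous 6 values G(k-6)..G(k-1); a window of 6 consecutive values has recurred shifted by 10, so by induction G(k + 10) = G(k) for all k >= 0: the sequence is periodic from the start with period 10.
One period: G(0..9) = 0, 1, 2, 0, 1, 2, 3, 4, 5, 3.
21 mod 10 = 1, so G(21) = G(1) = 1.

1


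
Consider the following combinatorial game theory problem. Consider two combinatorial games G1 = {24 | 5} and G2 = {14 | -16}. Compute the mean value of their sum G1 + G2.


G1 = {24 | 5}, G2 = {14 | -16}
Each is a switch {a | b} with numbers a > b; its mean value is (a + b)/2, and mean value is additive over game sums: m(G1 + G2) = m(G1) + m(G2).
Mean of G1 = (24 + (5))/2 = 29/2 = 29/2
Mean of G2 = (14 + (-16))/2 = -2/2 = -1
Mean of G1 + G2 = 29/2 + -1 = 27/2

27/2


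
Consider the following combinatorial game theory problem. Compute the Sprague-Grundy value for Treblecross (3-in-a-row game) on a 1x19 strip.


Treblecross: place X on empty cells; 3-in-a-row wins.
Playing within two cells of an existing X lets the opponent win at once, so sensible play treats the cells i-2..i+2 around each X as dead. The player left with no safe cell loses, so this is a normal-play take-away game on strips of safe cells.
Placing X at cell i (0-indexed) of a strip of k safe cells leaves independent strips of sizes max(0, i-2) and max(0, k-i-3). Hence G(k) = mex{ G(max(0,i-2)) XOR G(max(0,k-i-3)) : 0 <= i < k }, with G(0) = 0.
G(1): splits (0,0):0^0=0 -> mex({0}) = 1
G(2): splits (0,0):0^0=0 -> mex({0}) = 1
G(3): splits (0,0):0^0=0 -> mex({0}) = 1
G(4): splits (0,1):0^1=1 (0,0):0^0=0 -> mex({0, 1}) = 2
G(5): splits (0,2):0^1=1 (0,1):0^1=1 (0,0):0^0=0 -> mex({0, 1}) = 2
G(6) = mex({1}) = 0
G(7) = mex({0, 1, 2}) = 3
G(8) = mex({0, 1, 2}) = 3
G(9) = mex({0, 2}) = 1
G(10) = mex({0, 2, 3}) = 1
G(11) = mex({0, 3}) = 1
G(12) = mex({1, 3}) = 0
G(13) = mex({0, 1, 2, 3}) = 4
G(14) = mex({0, 1, 2}) = 3
G(15) = mex({0, 1, 2}) = 3
G(16) = mex({0, 1, 2, 4}) = 3
G(17) = mex({0, 1, 3, 4}) = 2
G(18) = mex({0, 1, 3, 4}) = 2
G(19) = mex({0, 1, 3, 5}) = 2
Therefore G(19) = 2.

2


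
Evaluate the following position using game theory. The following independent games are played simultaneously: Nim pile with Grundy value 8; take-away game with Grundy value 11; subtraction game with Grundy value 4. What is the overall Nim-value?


By the Sprague-Grundy theorem, the Grundy value of a sum of games is the XOR of individual Grundy values.
Nim pile: Grundy value = 8. Running XOR: 0 XOR 8 = 8
take-away game: Grundy value = 11. Running XOR: 8 XOR 11 = 3
subtraction game: Grundy value = 4. Running XOR: 3 XOR 4 = 7
The combined Grundy value is 7.

7


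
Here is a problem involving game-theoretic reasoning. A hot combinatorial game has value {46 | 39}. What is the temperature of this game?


The game is {46 | 39}, a switch {a | b} with numbers a > b.
Cooling {a | b} by t gives {a - t | b + t}, which stops being hot when a - t = b + t, i.e. at t = (a - b)/2. So the temperature of a switch is (a - b)/2.
Temperature = (Left option - Right option) / 2
= (46 - (39)) / 2
= 7 / 2
= 7/2

7/2


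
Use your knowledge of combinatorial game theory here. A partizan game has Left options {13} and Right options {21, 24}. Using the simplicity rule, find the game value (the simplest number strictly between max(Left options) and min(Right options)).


Left options: {13}, max = 13
Right options: {21, 24}, min = 21
All options are numbers and max(Left) < min(Right), so by the simplicity theorem the value is the simplest (earliest-born) number strictly between 13 and 21.
Integers 14 through 20 all lie strictly between 13 and 21.
Among integers, the simplest (lowest birthday = smallest |n|; 0 is born on day 0, +-n on day n) is 14.
No non-integer in the interval can be simpler: if x is a non-integer in the interval, then floor(x) or ceil(x) also lies in the interval (the interval contains an integer), and both are proper prefixes of x's sign expansion, i.e. born earlier. So the game value is 14.
Game value = 14

14
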